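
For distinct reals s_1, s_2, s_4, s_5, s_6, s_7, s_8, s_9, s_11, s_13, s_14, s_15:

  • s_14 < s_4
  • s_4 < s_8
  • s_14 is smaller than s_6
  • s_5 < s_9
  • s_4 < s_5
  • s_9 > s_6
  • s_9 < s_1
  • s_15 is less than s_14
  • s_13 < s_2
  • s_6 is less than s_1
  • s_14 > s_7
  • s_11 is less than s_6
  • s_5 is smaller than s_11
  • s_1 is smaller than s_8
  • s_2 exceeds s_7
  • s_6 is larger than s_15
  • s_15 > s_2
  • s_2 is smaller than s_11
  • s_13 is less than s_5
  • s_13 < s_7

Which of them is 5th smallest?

The consecutive relations fix a unique order: s_13 < s_7 < s_2 < s_15 < s_14 < s_4 < s_5 < s_11 < s_6 < s_9 < s_1 < s_8.
Counting 5 from the smallest end gives s_14.

s_14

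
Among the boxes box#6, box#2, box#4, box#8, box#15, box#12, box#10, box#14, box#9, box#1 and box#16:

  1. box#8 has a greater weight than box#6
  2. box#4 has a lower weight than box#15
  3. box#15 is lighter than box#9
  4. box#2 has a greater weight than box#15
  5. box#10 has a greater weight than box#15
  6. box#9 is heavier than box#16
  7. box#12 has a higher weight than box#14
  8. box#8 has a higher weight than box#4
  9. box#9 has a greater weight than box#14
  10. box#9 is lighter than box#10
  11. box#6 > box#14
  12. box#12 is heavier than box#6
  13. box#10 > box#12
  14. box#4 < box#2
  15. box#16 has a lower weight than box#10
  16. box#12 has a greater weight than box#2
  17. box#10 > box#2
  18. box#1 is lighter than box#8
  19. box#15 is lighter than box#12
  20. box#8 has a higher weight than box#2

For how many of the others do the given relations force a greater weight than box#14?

5

The elements the relations force above box#14 are box#9, box#6, box#12, box#10, box#8 — no chain reaches any other.
That is 5.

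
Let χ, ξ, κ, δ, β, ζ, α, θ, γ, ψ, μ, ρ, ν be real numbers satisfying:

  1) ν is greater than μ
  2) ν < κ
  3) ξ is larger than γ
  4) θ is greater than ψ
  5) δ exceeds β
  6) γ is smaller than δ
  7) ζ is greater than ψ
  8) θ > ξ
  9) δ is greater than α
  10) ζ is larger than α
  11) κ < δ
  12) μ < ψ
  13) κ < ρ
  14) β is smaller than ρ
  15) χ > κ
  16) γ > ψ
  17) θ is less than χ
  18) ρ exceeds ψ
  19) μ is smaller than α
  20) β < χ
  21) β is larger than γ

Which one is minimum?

μ

ψ is not least since μ < ψ; α is not least since μ < α; γ is not least since ψ < γ; ν is not least since μ < ν; β is not least since γ < β; ξ is not least since γ < ξ; κ is not least since ν < κ; ρ is not least since ψ < ρ; θ is not least since ψ < θ; δ is not least since γ < δ; ζ is not least since α < ζ; χ is not least since β < χ.
Only μ has nothing below it, so μ is the minimum.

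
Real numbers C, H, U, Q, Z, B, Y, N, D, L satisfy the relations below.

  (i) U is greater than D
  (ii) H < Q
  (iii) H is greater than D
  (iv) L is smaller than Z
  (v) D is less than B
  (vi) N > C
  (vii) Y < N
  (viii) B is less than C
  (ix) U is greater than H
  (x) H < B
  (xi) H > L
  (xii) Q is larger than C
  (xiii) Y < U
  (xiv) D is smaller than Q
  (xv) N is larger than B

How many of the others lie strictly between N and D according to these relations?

Chaining upward from D reaches: H, B, U, C, Q.
Chaining downward from N reaches: L, Y, H, B, C.
Strictly between D and N are those in both lists: H, B, C — 3 elements.

3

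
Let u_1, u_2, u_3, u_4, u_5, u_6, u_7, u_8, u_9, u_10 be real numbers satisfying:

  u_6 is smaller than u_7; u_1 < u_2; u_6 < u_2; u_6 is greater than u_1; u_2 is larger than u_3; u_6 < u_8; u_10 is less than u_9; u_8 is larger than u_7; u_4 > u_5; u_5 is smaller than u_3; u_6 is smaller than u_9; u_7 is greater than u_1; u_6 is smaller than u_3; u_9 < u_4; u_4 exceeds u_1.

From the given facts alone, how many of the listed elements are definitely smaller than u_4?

5

From u_4 the given relations immediately reach u_1, u_5, u_9.
From those, u_6, u_10 — 5 in total.
Nothing else is reachable below u_4; 5 in all.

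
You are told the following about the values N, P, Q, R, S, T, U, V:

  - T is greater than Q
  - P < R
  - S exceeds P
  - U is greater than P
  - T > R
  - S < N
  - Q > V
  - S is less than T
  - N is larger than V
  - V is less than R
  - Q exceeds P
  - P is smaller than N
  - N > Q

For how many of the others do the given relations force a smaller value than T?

From T the given relations immediately reach R, S, Q.
From those, P, V — 5 in total.
Nothing else is reachable below T; 5 in all.

5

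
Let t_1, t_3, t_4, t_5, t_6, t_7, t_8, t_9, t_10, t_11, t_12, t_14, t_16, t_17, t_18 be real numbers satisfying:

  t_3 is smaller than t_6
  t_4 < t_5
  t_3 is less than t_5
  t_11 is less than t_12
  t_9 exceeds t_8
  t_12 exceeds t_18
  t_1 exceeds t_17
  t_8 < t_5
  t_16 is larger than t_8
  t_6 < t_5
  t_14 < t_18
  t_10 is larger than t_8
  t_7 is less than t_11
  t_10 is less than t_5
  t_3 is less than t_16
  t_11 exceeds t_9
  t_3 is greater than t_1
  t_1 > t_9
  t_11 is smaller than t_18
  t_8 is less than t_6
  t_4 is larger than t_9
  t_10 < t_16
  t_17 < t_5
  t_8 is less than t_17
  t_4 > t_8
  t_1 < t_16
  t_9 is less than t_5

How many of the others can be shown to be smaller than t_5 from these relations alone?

8

Directly below t_5: t_8, t_9, t_10, t_17, t_4, t_3, t_6.
One step further: t_1 (8 so far).
Nothing else is reachable below t_5; 8 in all.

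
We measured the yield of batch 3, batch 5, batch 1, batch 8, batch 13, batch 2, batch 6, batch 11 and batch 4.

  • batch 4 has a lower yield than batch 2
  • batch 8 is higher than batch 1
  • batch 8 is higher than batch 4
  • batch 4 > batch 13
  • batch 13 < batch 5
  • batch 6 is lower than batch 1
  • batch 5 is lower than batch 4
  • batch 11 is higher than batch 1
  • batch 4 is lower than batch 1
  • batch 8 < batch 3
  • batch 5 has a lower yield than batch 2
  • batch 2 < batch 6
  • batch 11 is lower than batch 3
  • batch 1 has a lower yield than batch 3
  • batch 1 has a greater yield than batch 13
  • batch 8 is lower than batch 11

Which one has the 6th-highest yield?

Piecing the relations together gives one ordering: batch 13 < batch 5 < batch 4 < batch 2 < batch 6 < batch 1 < batch 8 < batch 11 < batch 3.
The 6th largest is batch 2.

batch 2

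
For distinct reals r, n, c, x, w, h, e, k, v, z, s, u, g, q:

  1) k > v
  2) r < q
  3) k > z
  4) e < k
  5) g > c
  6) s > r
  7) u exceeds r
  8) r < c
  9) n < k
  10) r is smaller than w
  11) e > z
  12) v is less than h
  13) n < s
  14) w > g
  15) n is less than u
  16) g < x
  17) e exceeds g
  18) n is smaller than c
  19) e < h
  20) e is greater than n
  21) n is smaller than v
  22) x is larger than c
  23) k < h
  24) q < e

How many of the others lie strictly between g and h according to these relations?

2

Chaining upward from g reaches: w, e, k, x.
Chaining downward from h reaches: r, n, z, c, v, q, e, k.
Strictly between g and h are those in both lists: e, k — 2 elements.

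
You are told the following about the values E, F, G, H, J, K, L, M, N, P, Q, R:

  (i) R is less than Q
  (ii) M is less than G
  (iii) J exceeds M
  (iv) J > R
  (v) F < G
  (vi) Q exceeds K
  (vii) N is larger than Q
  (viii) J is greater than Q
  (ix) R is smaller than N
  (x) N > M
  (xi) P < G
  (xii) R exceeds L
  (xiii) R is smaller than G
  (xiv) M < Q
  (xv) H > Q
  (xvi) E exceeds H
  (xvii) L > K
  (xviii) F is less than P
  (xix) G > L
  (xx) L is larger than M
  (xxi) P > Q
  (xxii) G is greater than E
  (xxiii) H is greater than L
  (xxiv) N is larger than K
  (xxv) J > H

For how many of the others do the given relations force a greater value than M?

9

From M the given relations immediately reach L, Q, N, J, G.
From those, R, H, P — 8 in total.
From those, E — 9 in total.
No other element is forced above M by the given relations, so the count is 9.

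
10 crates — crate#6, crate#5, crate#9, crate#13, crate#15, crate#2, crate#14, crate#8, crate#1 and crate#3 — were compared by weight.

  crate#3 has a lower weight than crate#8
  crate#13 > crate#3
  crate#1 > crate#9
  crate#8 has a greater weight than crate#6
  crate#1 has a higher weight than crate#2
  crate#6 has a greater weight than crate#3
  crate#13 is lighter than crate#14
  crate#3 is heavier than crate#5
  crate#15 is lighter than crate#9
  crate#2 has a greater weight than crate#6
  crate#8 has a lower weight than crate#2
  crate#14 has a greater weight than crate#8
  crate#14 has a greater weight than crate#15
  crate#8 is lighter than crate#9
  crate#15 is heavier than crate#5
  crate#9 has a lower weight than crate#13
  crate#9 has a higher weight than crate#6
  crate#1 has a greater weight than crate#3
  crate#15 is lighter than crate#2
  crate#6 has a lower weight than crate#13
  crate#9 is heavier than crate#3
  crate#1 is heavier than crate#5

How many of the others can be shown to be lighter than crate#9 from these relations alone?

5

From crate#9 the given relations immediately reach crate#3, crate#6, crate#15, crate#8.
From those, crate#5 — 5 in total.
No other element is forced below crate#9 by the given relations, so the count is 5.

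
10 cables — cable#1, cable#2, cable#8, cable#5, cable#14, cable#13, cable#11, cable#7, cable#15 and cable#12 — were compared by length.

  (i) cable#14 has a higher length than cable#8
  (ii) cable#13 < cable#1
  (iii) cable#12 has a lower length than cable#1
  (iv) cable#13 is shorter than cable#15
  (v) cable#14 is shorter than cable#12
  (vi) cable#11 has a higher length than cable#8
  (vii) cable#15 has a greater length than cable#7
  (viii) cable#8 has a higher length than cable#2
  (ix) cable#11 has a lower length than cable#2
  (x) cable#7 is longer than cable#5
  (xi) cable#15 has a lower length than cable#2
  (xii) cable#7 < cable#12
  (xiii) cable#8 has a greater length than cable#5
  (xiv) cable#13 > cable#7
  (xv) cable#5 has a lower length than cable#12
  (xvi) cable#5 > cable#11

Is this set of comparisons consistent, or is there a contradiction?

We have cable#8 < cable#11 stated directly, yet also cable#11 < cable#5 < cable#7 < cable#13 < cable#15 < cable#2 < cable#8 by chaining the others — so cable#11 < cable#8. Contradiction.

inconsistent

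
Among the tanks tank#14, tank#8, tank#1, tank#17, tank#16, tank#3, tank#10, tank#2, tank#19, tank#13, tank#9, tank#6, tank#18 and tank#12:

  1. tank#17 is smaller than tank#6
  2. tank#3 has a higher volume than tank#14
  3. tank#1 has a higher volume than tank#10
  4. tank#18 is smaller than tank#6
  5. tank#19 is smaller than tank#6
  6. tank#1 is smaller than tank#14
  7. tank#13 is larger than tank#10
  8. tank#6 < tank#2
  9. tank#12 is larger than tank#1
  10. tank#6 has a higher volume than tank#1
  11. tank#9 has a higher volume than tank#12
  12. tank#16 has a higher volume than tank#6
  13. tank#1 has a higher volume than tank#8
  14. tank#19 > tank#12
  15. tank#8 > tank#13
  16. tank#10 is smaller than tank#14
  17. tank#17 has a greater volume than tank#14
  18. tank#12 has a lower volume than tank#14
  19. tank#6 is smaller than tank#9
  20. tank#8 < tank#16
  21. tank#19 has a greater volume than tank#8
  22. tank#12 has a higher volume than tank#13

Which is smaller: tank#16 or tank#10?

tank#10 < tank#13 and tank#13 < tank#8 give tank#10 < tank#8.
With tank#8 < tank#1: tank#10 < tank#13 < tank#8 < tank#1.
Then tank#1 < tank#12 extends the chain to tank#12.
Then tank#12 < tank#14 extends the chain to tank#14.
Then tank#14 < tank#17 extends the chain to tank#17.
With tank#17 < tank#6: tank#10 < tank#13 < tank#8 < tank#1 < tank#12 < tank#14 < tank#17 < tank#6.
With tank#6 < tank#16: tank#10 < tank#13 < tank#8 < tank#1 < tank#12 < tank#14 < tank#17 < tank#6 < tank#16.
So tank#10 < tank#16; tank#10 is the smaller of the two.

tank#10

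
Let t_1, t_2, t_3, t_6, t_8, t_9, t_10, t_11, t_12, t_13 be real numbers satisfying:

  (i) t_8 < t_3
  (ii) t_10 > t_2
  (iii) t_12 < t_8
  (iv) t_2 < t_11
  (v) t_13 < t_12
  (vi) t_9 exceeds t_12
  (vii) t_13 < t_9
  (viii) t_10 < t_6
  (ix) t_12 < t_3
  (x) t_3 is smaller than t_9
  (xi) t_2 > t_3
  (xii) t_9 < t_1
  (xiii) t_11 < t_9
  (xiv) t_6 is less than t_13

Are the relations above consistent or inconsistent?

inconsistent

Chaining the given relations yields t_10 < t_6 < t_13 < t_12 < t_8 < t_3 < t_2, so t_10 < t_2. But one relation states t_2 < t_10. These cannot both hold.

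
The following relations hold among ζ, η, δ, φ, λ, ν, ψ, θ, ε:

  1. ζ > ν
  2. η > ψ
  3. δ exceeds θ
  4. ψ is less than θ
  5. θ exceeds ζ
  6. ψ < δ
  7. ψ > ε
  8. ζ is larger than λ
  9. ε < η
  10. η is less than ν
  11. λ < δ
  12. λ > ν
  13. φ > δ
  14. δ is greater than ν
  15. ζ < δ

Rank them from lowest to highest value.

The consecutive links are each given: ε < ψ; ψ < η; η < ν; ν < λ; λ < ζ; ζ < θ; θ < δ; δ < φ.

ε < ψ < η < ν < λ < ζ < θ < δ < φ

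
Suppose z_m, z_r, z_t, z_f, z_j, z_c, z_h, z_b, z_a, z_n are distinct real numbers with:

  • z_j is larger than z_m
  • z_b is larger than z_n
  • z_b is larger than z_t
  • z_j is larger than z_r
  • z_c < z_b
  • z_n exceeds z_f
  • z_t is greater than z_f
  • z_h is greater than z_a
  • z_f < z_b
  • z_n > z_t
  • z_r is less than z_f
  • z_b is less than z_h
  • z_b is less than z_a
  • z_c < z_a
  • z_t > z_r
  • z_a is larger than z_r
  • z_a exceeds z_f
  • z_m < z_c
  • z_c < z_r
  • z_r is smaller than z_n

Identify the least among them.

z_m

z_c is not least since z_m < z_c; z_r is not least since z_c < z_r; z_f is not least since z_r < z_f; z_t is not least since z_f < z_t; z_n is not least since z_r < z_n; z_j is not least since z_m < z_j; z_b is not least since z_f < z_b; z_a is not least since z_r < z_a; z_h is not least since z_a < z_h.
Only z_m has nothing below it, so z_m is the least.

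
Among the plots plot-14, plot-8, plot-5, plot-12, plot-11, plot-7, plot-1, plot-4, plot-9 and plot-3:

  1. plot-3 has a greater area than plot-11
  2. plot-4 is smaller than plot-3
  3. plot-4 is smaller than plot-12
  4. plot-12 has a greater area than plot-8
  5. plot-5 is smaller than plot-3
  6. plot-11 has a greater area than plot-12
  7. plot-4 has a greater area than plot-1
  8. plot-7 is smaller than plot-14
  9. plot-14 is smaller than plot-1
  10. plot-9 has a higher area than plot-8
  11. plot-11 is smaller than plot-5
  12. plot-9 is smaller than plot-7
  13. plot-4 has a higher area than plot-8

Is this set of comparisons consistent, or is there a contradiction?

Every relation is compatible with plot-8 < plot-9 < plot-7 < plot-14 < plot-1 < plot-4 < plot-12 < plot-11 < plot-5 < plot-3; the set is consistent.

consistent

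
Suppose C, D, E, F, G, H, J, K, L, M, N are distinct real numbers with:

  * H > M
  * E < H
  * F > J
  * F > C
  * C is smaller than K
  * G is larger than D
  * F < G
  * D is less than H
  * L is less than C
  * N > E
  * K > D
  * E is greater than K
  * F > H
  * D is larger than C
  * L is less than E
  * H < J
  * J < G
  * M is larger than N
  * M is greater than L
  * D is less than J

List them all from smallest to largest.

L < C < D < K < E < N < M < H < J < F < G

Nothing is placed below L, so it is least; from there L < C; C < D; D < K; K < E; E < N; N < M; M < H; H < J; J < F; F < G, each given directly.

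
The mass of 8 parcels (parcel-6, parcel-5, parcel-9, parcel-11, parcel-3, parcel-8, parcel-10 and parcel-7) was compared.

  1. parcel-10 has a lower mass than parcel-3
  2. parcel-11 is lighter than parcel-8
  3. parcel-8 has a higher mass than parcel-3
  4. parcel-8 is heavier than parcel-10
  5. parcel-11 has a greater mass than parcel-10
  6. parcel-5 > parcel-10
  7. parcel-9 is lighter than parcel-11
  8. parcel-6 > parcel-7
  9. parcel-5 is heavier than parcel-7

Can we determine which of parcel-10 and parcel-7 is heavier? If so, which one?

Following every chain through parcel-10: above parcel-10 we get parcel-5, parcel-3, parcel-11, parcel-8.
parcel-7 is not reached, and no chain runs the other way from parcel-7 to parcel-10.
So the given relations leave the order of parcel-10 and parcel-7 undetermined.

undetermined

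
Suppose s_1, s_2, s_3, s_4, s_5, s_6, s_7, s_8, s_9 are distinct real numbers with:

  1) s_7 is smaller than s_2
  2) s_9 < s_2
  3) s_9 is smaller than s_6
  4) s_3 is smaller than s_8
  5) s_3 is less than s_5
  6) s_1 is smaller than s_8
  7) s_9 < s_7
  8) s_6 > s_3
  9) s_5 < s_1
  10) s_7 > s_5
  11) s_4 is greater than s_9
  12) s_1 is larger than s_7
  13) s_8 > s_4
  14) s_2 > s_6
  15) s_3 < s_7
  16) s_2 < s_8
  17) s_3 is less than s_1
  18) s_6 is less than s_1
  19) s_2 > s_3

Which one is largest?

s_8

Chaining downward from s_8: directly below it, s_3, s_1, s_4, s_2; then s_9, s_5, s_7, s_6.
That covers every other element, and nothing is given above s_8, so s_8 is the largest.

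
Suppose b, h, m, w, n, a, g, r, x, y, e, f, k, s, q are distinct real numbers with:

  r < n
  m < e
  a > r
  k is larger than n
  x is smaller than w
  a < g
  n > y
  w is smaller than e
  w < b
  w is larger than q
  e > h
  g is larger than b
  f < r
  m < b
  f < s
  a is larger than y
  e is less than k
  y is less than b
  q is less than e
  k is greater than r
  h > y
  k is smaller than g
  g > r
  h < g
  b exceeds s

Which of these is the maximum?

Chaining downward from g: directly below it, r, h, b, a, k; then m, y, f, s, n, w, e; then x, q.
That covers every other element, and nothing is given above g, so g is the maximum.

g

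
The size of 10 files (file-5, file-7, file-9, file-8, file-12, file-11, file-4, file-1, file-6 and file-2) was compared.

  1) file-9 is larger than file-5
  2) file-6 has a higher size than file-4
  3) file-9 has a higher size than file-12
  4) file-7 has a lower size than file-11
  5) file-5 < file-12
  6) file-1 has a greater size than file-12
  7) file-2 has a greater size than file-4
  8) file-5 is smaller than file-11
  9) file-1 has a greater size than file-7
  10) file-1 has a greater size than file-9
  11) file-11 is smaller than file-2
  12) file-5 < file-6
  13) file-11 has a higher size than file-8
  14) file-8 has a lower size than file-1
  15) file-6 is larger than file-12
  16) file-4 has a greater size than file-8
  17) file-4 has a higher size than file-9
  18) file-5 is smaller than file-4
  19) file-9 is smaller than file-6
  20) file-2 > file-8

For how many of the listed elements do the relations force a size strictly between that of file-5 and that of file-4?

2

The relations place file-5 below file-4. An element lies strictly between them when it is forced above file-5 and also forced below file-4.
Above file-5: {file-12, file-9, file-11, file-2, file-6, file-1}. Below file-4: {file-8, file-12, file-9}.
Intersection: {file-12, file-9} — 2.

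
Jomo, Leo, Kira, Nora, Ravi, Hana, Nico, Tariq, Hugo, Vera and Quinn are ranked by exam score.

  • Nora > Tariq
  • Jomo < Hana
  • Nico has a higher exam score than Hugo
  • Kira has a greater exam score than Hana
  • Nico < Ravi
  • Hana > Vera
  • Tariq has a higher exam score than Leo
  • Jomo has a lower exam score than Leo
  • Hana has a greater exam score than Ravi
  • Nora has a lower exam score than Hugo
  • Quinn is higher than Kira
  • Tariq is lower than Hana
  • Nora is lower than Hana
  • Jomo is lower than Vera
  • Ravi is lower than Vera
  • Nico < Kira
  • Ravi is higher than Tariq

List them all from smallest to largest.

Jomo < Leo < Tariq < Nora < Hugo < Nico < Ravi < Vera < Hana < Kira < Quinn

Nothing is placed below Jomo, so it is least; from there Jomo < Leo; Leo < Tariq; Tariq < Nora; Nora < Hugo; Hugo < Nico; Nico < Ravi; Ravi < Vera; Vera < Hana; Hana < Kira; Kira < Quinn, each given directly.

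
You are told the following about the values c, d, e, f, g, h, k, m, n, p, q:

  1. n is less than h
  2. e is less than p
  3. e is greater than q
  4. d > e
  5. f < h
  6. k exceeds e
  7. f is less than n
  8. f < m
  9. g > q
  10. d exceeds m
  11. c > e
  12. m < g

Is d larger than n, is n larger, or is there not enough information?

undetermined

Following every chain through n: above n we get h; below n we get f.
d is not reached, and no chain runs the other way from d to n.
So the given relations leave the order of n and d undetermined.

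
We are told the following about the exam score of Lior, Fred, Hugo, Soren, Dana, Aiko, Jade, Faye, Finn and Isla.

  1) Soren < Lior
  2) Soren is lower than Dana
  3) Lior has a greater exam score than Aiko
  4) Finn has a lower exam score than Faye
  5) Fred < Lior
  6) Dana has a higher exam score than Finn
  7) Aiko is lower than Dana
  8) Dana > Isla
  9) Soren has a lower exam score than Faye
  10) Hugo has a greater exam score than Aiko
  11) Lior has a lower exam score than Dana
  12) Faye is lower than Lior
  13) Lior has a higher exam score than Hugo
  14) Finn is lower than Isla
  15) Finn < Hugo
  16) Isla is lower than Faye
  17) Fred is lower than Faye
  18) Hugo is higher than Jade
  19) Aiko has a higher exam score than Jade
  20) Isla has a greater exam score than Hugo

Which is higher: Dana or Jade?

Dana

Jade < Aiko and Aiko < Hugo give Jade < Hugo.
With Hugo < Isla: Jade < Aiko < Hugo < Isla.
With Isla < Faye: Jade < Aiko < Hugo < Isla < Faye.
Then Faye < Lior extends the chain to Lior.
With Lior < Dana: Jade < Aiko < Hugo < Isla < Faye < Lior < Dana.
So Jade < Dana; Dana is the higher of the two.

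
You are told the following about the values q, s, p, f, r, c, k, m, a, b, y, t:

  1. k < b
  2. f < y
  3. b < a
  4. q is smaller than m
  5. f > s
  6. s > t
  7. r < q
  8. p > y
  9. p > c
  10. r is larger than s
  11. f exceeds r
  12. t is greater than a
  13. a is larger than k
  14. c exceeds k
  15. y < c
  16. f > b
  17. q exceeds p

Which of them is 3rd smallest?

a

Piecing the relations together gives one ordering: k < b < a < t < s < r < f < y < c < p < q < m.
The 3rd smallest is a.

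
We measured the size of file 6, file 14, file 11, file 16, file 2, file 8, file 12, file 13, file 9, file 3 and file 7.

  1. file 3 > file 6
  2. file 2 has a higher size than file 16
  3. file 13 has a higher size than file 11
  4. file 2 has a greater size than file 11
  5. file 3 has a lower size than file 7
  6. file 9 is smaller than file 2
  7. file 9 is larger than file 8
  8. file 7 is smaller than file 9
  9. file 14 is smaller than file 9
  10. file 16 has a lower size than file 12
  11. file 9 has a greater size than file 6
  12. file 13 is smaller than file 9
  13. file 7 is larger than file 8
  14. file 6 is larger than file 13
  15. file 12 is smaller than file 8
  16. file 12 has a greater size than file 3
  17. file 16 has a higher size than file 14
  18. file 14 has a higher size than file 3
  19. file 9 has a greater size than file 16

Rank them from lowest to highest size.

Nothing is placed below file 11, so it is least; from there file 11 < file 13; file 13 < file 6; file 6 < file 3; file 3 < file 14; file 14 < file 16; file 16 < file 12; file 12 < file 8; file 8 < file 7; file 7 < file 9; file 9 < file 2, each given directly.

file 11 < file 13 < file 6 < file 3 < file 14 < file 16 < file 12 < file 8 < file 7 < file 9 < file 2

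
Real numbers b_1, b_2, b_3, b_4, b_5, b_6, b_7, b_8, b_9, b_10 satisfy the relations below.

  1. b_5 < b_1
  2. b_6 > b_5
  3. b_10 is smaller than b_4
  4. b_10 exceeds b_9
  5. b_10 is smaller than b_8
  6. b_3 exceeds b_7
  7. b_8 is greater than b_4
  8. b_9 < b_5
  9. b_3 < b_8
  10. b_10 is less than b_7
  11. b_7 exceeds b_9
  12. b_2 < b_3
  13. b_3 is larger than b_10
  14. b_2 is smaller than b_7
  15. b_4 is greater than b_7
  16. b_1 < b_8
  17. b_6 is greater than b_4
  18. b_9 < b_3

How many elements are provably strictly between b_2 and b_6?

Chaining upward from b_2 reaches: b_7, b_4, b_3, b_8.
Chaining downward from b_6 reaches: b_9, b_10, b_7, b_4, b_5.
Strictly between b_2 and b_6 are those in both lists: b_7, b_4 — 2 elements.

2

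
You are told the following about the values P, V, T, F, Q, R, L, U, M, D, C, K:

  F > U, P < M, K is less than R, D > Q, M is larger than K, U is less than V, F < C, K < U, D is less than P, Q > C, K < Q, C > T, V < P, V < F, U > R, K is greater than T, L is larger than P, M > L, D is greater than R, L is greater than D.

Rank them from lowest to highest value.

T < K < R < U < V < F < C < Q < D < P < L < M

Nothing is placed below T, so it is least; from there T < K; K < R; R < U; U < V; V < F; F < C; C < Q; Q < D; D < P; P < L; L < M, each given directly.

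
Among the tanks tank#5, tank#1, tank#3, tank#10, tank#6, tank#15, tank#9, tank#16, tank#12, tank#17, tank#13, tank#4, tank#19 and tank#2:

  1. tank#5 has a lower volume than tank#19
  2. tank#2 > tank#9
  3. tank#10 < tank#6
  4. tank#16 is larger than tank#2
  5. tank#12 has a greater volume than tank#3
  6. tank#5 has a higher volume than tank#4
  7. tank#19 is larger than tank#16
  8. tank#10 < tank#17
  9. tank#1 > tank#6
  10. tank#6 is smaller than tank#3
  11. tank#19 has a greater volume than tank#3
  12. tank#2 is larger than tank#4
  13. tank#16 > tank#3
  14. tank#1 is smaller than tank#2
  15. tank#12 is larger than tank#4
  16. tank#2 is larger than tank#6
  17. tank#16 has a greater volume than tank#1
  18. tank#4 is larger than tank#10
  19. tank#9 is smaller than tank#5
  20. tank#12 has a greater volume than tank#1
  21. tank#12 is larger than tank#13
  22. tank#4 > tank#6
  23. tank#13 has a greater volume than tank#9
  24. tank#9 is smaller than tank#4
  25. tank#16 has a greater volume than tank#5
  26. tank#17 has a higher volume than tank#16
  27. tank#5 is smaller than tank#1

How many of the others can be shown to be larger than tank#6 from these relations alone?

9

Directly above tank#6: tank#4, tank#1, tank#2, tank#3.
One step further: tank#5, tank#16, tank#19, tank#12 (8 so far).
One step further: tank#17 (9 so far).
Nothing else is reachable above tank#6; 9 in all.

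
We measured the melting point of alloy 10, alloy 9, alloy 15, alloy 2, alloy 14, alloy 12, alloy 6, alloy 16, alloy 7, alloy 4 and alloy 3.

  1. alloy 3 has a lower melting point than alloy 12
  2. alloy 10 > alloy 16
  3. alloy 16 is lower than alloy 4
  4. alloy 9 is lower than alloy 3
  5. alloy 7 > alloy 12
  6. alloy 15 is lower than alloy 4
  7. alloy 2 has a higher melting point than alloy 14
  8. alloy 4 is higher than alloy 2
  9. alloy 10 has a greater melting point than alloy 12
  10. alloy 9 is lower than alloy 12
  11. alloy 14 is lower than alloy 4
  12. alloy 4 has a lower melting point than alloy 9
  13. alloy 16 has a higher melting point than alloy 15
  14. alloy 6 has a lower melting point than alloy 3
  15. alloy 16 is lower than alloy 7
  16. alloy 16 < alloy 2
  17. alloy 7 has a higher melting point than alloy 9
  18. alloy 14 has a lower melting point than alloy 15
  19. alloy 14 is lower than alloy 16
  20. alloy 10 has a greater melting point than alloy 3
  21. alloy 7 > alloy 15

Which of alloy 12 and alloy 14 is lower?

alloy 14

Chaining the given relations: alloy 14 < alloy 15 < alloy 16 < alloy 2 < alloy 4 < alloy 9 < alloy 3 < alloy 12.
So alloy 14 < alloy 12; alloy 14 is the lower of the two.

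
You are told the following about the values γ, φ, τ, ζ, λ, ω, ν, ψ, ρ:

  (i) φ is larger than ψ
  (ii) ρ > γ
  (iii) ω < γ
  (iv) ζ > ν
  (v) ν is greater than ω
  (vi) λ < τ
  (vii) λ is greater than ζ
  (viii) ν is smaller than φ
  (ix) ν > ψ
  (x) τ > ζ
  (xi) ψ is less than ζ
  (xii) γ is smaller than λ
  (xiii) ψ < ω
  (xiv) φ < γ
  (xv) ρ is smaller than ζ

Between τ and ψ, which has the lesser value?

ψ

Following the relations from ψ: ψ < ω < ν < φ < γ < ρ < ζ < λ < τ.
So ψ < τ; ψ is the smaller of the two.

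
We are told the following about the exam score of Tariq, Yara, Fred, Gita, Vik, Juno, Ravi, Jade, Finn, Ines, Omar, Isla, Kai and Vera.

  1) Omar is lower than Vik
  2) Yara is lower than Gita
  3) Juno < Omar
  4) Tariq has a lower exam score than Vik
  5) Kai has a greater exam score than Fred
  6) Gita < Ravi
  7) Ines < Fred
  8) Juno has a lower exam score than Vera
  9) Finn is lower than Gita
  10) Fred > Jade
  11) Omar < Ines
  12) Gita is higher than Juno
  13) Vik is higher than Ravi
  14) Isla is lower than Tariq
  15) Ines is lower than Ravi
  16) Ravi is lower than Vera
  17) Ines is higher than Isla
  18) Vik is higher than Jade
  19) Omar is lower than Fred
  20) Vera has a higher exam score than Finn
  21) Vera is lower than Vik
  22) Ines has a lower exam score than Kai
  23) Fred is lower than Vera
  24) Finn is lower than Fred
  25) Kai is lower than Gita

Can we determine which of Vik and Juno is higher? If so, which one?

The relevant relations are Juno < Omar; Omar < Ines; Ines < Fred; Fred < Kai; Kai < Gita; Gita < Ravi; Ravi < Vera; Vera < Vik.
Together: Juno < Omar < Ines < Fred < Kai < Gita < Ravi < Vera < Vik.
So Vik is higher.

Vik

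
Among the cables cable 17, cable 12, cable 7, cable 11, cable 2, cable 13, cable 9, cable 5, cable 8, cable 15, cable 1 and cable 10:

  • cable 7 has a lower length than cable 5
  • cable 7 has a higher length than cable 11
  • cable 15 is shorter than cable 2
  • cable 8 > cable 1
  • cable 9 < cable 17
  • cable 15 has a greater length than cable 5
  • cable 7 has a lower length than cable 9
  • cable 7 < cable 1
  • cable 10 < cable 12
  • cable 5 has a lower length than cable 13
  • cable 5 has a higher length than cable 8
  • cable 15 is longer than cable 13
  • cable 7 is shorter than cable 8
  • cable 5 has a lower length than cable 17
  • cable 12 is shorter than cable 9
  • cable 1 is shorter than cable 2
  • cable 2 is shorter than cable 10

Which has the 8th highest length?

The consecutive relations fix a unique order: cable 11 < cable 7 < cable 1 < cable 8 < cable 5 < cable 13 < cable 15 < cable 2 < cable 10 < cable 12 < cable 9 < cable 17.
Counting 8 from the largest end gives cable 5.

cable 5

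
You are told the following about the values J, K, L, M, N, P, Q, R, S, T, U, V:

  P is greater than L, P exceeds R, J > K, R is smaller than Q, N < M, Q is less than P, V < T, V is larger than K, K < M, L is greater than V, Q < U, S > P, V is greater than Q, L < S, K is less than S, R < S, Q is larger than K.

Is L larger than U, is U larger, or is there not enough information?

undetermined

Following every chain through L: above L we get P, S; below L we get K, R, Q, V.
U is not reached, and no chain runs the other way from U to L.
So the given relations leave the order of L and U undetermined.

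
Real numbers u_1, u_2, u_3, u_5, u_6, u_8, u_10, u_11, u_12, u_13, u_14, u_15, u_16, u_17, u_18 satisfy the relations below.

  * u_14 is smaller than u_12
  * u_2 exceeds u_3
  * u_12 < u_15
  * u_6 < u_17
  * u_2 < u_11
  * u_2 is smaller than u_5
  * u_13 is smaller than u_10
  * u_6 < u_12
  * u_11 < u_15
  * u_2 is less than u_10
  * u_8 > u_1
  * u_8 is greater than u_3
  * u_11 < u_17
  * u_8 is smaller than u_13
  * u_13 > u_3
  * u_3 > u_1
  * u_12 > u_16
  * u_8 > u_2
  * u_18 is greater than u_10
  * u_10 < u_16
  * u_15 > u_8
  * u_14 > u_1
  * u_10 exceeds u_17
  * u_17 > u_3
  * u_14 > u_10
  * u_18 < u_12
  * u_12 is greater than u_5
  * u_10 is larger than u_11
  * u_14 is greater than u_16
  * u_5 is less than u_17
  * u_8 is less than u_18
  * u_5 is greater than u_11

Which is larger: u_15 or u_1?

u_15

u_1 < u_3 and u_3 < u_2 give u_1 < u_2.
With u_2 < u_11: u_1 < u_3 < u_2 < u_11.
Then u_11 < u_5 extends the chain to u_5.
Then u_5 < u_17 extends the chain to u_17.
With u_17 < u_10: u_1 < u_3 < u_2 < u_11 < u_5 < u_17 < u_10.
With u_10 < u_16: u_1 < u_3 < u_2 < u_11 < u_5 < u_17 < u_10 < u_16.
Then u_16 < u_14 extends the chain to u_14.
Then u_14 < u_12 extends the chain to u_12.
With u_12 < u_15: u_1 < u_3 < u_2 < u_11 < u_5 < u_17 < u_10 < u_16 < u_14 < u_12 < u_15.
So u_1 < u_15; u_15 is the larger of the two.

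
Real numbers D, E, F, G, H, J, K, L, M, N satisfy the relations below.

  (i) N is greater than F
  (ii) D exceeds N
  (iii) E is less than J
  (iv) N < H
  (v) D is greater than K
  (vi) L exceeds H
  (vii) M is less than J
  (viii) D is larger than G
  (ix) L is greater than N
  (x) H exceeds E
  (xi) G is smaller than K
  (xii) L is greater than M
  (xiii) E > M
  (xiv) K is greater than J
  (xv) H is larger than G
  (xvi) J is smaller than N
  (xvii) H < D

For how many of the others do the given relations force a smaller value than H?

Directly below H: G, E, N.
One step further: F, M, J (6 so far).
Nothing else is reachable below H; 6 in all.

6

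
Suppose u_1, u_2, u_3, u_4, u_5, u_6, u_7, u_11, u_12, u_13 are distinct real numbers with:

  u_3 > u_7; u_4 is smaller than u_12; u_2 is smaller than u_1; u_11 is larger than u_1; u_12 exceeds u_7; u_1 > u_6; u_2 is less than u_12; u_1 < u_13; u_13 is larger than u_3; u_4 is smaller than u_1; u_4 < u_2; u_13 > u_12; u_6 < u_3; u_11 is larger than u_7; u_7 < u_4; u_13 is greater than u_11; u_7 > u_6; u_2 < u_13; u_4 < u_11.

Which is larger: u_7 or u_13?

u_13

The relevant relations are u_7 < u_4; u_4 < u_2; u_2 < u_1; u_1 < u_11; u_11 < u_13.
Chaining these gives u_7 < u_4 < u_2 < u_1 < u_11 < u_13.
So u_7 < u_13; u_13 is the larger of the two.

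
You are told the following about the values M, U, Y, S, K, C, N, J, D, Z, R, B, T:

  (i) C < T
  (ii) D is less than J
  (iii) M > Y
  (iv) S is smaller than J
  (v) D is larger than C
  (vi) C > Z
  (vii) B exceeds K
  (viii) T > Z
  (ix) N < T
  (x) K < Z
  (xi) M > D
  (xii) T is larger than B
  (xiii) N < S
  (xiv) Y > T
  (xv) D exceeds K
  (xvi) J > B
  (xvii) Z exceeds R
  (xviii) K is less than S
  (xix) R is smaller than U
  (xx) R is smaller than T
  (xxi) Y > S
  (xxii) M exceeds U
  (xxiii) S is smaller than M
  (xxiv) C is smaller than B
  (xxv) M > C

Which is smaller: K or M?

K < Z and Z < C give K < C.
Then C < B extends the chain to B.
Then B < T extends the chain to T.
With T < Y: K < Z < C < B < T < Y.
Then Y < M extends the chain to M.
So K < M; K is the smaller of the two.

K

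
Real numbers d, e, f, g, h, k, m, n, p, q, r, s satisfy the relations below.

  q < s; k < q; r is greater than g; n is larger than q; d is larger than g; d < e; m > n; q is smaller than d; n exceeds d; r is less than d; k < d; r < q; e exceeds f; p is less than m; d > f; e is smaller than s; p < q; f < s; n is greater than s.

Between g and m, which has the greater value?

g < r < q < d < e < s < n < m, by transitivity through r, q, d, e, s, n.
So g < m; m is the larger of the two.

m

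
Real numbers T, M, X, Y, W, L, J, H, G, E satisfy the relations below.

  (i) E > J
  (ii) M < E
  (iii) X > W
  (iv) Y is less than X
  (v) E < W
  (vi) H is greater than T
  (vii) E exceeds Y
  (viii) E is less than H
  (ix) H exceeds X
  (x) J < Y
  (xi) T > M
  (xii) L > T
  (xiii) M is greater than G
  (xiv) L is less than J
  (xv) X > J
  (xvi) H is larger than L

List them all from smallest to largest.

Nothing is placed below G, so it is least; from there G < M; M < T; T < L; L < J; J < Y; Y < E; E < W; W < X; X < H, each given directly.

G < M < T < L < J < Y < E < W < X < H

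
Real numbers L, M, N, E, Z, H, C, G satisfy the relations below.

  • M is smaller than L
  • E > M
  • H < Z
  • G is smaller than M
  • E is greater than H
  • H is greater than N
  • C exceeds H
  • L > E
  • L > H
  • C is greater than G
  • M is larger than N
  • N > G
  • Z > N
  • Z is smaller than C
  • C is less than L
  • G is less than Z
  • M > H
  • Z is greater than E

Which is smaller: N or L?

Chaining the given relations: N < H < M < E < Z < C < L.
So N < L; N is the smaller of the two.

N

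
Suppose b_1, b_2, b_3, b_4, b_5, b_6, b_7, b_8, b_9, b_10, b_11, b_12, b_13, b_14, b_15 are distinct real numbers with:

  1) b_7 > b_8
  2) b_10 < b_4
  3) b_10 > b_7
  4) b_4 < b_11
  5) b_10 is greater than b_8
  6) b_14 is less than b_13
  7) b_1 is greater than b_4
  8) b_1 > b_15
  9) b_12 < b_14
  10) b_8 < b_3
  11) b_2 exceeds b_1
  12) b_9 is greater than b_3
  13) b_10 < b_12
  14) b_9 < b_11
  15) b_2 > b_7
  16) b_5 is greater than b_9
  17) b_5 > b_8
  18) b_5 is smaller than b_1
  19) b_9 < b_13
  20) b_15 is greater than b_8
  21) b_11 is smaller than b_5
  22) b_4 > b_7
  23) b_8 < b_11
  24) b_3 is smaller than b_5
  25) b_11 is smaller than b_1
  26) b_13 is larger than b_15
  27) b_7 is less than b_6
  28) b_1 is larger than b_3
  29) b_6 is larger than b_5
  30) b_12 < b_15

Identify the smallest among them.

Chaining upward from b_8: directly above it, b_7, b_10, b_3, b_15, b_11, b_5; then b_12, b_4, b_9, b_13, b_6, b_1, b_2; then b_14.
That covers every other element, and nothing is given below b_8, so b_8 is the smallest.

b_8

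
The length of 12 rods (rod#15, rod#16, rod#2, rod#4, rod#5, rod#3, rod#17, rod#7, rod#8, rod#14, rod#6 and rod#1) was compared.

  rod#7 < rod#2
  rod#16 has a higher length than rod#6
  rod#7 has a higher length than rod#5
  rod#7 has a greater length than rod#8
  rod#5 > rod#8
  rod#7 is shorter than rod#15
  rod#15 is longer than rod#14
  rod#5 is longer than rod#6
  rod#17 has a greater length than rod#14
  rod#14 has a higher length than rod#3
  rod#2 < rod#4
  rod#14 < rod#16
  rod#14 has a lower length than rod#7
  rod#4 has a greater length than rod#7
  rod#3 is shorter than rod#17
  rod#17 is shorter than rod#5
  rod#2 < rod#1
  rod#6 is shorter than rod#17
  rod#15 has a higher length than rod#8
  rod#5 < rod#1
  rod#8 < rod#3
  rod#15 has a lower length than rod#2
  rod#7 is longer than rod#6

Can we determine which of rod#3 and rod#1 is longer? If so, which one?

The relevant relations are rod#3 < rod#14; rod#14 < rod#17; rod#17 < rod#5; rod#5 < rod#7; rod#7 < rod#15; rod#15 < rod#2; rod#2 < rod#1.
Together: rod#3 < rod#14 < rod#17 < rod#5 < rod#7 < rod#15 < rod#2 < rod#1.
So rod#1 is longer.

rod#1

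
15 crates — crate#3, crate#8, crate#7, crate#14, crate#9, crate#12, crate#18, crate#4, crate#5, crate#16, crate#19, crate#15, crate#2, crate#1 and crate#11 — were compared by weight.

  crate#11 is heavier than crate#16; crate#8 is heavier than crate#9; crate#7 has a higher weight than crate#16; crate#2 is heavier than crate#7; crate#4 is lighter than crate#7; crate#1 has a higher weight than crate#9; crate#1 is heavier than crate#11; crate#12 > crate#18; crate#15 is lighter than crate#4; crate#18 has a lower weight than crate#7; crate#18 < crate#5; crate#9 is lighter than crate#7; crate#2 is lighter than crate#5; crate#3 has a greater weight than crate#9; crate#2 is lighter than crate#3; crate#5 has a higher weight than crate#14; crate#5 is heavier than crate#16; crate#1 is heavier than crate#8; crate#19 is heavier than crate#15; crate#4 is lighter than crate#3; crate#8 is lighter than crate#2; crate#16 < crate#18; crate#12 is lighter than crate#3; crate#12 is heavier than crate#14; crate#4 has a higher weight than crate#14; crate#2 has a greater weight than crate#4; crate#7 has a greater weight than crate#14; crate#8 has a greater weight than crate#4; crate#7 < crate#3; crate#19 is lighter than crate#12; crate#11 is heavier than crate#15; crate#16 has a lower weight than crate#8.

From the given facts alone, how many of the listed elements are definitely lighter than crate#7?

6

The elements the relations force below crate#7 are crate#16, crate#18, crate#15, crate#14, crate#4, crate#9 — no chain reaches any other.
That is 6.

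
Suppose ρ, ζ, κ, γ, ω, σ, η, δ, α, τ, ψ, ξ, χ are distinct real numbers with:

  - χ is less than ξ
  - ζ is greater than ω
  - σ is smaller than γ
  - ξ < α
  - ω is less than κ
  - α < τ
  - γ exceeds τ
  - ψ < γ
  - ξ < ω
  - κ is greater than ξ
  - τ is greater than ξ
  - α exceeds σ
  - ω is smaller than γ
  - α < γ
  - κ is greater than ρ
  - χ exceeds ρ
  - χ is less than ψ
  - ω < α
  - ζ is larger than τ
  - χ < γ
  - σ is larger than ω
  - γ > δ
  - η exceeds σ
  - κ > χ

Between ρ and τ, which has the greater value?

ρ < χ and χ < ξ give ρ < ξ.
With ξ < ω: ρ < χ < ξ < ω.
Then ω < σ extends the chain to σ.
With σ < α: ρ < χ < ξ < ω < σ < α.
Then α < τ extends the chain to τ.
So ρ < τ; τ is the larger of the two.

τ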